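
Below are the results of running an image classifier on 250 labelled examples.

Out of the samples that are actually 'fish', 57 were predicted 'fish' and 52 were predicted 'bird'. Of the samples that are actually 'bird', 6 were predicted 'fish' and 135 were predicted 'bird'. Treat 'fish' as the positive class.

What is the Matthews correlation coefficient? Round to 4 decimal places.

MCC = (TP·TN − FP·FN) / √((TP+FP)(TP+FN)(TN+FP)(TN+FN))
Numerator = 57·135 − 6·52 = 7383
Denominator = √(63·109·141·187) = √181062189 = 13455.9351
MCC = 7383 / 13455.9351 = 0.5487

0.5487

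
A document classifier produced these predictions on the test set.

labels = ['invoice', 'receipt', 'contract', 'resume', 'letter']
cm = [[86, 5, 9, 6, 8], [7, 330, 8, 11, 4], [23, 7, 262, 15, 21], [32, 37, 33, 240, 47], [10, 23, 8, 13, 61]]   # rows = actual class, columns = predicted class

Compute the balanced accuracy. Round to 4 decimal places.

0.7234

Balanced accuracy = mean of per-class recall.
  invoice: recall = 86/114 = 0.75439
  receipt: recall = 330/360 = 0.91667
  contract: recall = 262/328 = 0.79878
  resume: recall = 240/389 = 0.61697
  letter: recall = 61/115 = 0.53043
Mean = (0.75439 + 0.91667 + 0.79878 + 0.61697 + 0.53043) / 5 = 0.7234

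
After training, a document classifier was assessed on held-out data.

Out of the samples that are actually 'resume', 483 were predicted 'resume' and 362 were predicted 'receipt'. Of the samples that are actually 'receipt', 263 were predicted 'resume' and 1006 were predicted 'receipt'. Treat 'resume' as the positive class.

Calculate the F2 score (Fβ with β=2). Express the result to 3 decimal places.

0.585

Fβ = (1+β²)·TP / ((1+β²)·TP + β²·FN + FP), with β²=4
= 5·483 / (5·483 + 4·362 + 263) = 0.585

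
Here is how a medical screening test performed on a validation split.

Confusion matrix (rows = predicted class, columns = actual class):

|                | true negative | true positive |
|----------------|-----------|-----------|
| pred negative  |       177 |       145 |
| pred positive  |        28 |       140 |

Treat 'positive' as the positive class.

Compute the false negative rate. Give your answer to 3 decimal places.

FNR = FN/(FN+TP) = 145/(145+140) = 0.509

0.509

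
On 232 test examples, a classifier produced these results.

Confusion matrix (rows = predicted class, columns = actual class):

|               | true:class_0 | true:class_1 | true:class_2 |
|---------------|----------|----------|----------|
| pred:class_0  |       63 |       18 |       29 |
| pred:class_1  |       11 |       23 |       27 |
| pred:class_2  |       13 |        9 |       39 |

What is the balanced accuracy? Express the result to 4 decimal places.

Balanced accuracy = mean of per-class recall.
  class_0: recall = 63/87 = 0.72414
  class_1: recall = 23/50 = 0.46000
  class_2: recall = 39/95 = 0.41053
Mean = (0.72414 + 0.46000 + 0.41053) / 3 = 0.5316

0.5316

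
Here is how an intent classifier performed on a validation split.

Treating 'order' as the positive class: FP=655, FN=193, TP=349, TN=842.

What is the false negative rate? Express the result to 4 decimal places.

FNR = FN/(FN+TP) = 193/(193+349) = 0.3561

0.3561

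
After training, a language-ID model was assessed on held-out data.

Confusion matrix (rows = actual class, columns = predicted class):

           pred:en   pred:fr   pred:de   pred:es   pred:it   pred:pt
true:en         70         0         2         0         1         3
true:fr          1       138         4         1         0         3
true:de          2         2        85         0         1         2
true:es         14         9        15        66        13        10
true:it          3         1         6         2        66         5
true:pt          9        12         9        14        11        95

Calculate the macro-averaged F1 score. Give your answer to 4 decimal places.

0.7639

Per-class F1 score (2·TP/(2·TP+FP+FN)):
  en: TP=70, FP=1+2+14+3+9=29, FN=0+2+0+1+3=6 → 140/175 = 0.80000
  fr: TP=138, FP=0+2+9+1+12=24, FN=1+4+1+0+3=9 → 276/309 = 0.89320
  de: TP=85, FP=2+4+15+6+9=36, FN=2+2+0+1+2=7 → 170/213 = 0.79812
  es: TP=66, FP=0+1+0+2+14=17, FN=14+9+15+13+10=61 → 132/210 = 0.62857
  it: TP=66, FP=1+0+1+13+11=26, FN=3+1+6+2+5=17 → 132/175 = 0.75429
  pt: TP=95, FP=3+3+2+10+5=23, FN=9+12+9+14+11=55 → 190/268 = 0.70896
Macro-F1 score = mean = (0.80000 + 0.89320 + 0.79812 + 0.62857 + 0.75429 + 0.70896) / 6 = 0.7639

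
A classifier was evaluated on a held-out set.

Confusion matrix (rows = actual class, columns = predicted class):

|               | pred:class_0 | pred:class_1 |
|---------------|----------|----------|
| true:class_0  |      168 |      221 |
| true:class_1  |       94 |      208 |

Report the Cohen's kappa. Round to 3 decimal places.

0.115

Observed agreement pₒ = trace/N = 376/691 = 0.5441
Expected agreement pₑ = Σ (rowᵢ·colᵢ)/N² = (389·262 + 302·429)/691² = 0.4848
κ = (pₒ − pₑ)/(1 − pₑ) = (0.5441 − 0.4848)/(1 − 0.4848) = 0.115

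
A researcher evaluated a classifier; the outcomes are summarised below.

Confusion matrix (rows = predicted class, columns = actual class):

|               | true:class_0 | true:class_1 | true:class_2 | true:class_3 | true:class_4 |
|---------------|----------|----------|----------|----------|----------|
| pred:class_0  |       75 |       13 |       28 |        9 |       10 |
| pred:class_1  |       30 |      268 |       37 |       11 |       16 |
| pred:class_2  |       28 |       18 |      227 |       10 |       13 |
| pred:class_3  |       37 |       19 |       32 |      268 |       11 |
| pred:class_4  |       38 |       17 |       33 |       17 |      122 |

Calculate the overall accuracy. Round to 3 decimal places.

0.692

Accuracy = trace / total = (75+268+227+268+122=960) / 1387 = 960/1387 = 0.692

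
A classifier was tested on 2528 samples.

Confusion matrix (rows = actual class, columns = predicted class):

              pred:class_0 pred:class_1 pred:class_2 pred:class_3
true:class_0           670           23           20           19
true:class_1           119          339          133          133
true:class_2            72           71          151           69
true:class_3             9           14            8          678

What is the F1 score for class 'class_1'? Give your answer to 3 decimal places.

One-vs-rest for 'class_1': TP = diagonal; FP = other classes predicted 'class_1'; FN = 'class_1' predicted as other.
F1 score = 2·TP/(2·TP+FP+FN).
class_1: TP=339, FP=23+71+14=108, FN=119+133+133=385 → 678/1171 = 0.5790

0.579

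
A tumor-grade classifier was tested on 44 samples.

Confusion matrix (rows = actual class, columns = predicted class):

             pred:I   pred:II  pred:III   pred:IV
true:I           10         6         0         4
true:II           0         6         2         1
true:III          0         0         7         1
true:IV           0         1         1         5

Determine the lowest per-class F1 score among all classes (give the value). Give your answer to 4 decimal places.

0.5455

Per-class F1 score (2·TP/(2·TP+FP+FN)):
  I: TP=10, FP=0+0+0=0, FN=6+0+4=10 → 20/30 = 0.66667
  II: TP=6, FP=6+0+1=7, FN=0+2+1=3 → 12/22 = 0.54545
  III: TP=7, FP=0+2+1=3, FN=0+0+1=1 → 14/18 = 0.77778
  IV: TP=5, FP=4+1+1=6, FN=0+1+1=2 → 10/18 = 0.55556
Lowest is class 'II' with F1 score = 0.5455.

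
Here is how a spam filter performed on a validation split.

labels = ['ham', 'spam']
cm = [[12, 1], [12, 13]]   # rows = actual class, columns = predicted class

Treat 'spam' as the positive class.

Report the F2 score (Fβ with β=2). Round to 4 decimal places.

Fβ = (1+β²)·TP / ((1+β²)·TP + β²·FN + FP), with β²=4
= 5·13 / (5·13 + 4·12 + 1) = 0.5702

0.5702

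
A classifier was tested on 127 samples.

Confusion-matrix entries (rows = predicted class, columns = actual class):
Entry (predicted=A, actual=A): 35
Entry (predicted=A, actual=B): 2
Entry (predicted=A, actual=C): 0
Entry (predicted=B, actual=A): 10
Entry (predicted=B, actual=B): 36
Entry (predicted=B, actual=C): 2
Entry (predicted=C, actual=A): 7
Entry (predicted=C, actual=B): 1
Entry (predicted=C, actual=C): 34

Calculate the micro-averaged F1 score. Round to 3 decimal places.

0.827

Micro-averaging pools counts across classes: ΣTP=105, ΣFP=22, ΣFN=22.
Micro-F1 score = 2·TP/(2·TP+FP+FN) on pooled counts = 0.827 (equals overall accuracy in single-label multiclass).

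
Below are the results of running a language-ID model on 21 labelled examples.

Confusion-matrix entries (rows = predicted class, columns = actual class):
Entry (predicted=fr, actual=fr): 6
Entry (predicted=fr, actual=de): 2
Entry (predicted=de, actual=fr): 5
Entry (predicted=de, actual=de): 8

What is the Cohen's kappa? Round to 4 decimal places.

0.3408

Observed agreement pₒ = trace/N = 14/21 = 0.66667
Expected agreement pₑ = Σ (rowᵢ·colᵢ)/N² = (11·8 + 10·13)/21² = 0.49433
κ = (pₒ − pₑ)/(1 − pₑ) = (0.66667 − 0.49433)/(1 − 0.49433) = 0.3408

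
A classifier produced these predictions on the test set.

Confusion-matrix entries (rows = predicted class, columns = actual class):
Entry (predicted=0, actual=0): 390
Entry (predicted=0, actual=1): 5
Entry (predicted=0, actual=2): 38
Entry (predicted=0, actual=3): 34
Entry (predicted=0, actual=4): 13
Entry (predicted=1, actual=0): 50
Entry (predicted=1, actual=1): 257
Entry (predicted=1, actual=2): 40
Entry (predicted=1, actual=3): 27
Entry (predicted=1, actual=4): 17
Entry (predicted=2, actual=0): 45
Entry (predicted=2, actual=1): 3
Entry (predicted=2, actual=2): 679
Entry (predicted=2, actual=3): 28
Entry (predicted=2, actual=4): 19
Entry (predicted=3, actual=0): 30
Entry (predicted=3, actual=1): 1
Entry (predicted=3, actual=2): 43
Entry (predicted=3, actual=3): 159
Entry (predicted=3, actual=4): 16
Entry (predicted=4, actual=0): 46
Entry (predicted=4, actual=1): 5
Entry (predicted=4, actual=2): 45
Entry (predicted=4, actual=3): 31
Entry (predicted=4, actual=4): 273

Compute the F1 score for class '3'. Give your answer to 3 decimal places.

0.602

Take TP from the diagonal, FP from the rest of the '3' prediction marginal, FN from the rest of the '3' actual marginal.
F1 score = 2·TP/(2·TP+FP+FN).
3: TP=159, FP=30+1+43+16=90, FN=34+27+28+31=120 → 318/528 = 0.6023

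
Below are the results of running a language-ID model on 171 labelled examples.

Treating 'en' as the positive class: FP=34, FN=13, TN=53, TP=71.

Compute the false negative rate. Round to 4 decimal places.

FNR = FN/(FN+TP) = 13/(13+71) = 0.1548

0.1548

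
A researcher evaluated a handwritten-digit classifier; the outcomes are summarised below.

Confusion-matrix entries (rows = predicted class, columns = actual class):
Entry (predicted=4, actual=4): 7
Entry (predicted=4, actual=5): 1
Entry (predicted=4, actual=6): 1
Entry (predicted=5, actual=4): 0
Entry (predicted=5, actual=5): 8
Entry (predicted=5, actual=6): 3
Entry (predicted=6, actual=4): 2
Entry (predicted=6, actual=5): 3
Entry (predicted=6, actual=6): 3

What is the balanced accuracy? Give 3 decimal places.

0.624

Balanced accuracy = mean of per-class recall.
  4: recall = 7/9 = 0.7778
  5: recall = 8/12 = 0.6667
  6: recall = 3/7 = 0.4286
Mean = (0.7778 + 0.6667 + 0.4286) / 3 = 0.624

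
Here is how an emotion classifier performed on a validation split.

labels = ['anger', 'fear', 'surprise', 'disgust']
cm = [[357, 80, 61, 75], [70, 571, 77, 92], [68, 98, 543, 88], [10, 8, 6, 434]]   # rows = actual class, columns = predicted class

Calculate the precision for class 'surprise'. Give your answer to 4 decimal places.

0.7904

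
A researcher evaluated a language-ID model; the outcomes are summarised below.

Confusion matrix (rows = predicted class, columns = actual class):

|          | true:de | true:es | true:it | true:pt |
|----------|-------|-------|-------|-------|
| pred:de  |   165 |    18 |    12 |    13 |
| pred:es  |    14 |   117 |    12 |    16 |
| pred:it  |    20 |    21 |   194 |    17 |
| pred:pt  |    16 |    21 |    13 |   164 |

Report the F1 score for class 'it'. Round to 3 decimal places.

0.803

Take TP from the diagonal, FP from the rest of the 'it' prediction marginal, FN from the rest of the 'it' actual marginal.
F1 score = 2·TP/(2·TP+FP+FN).
it: TP=194, FP=20+21+17=58, FN=12+12+13=37 → 388/483 = 0.8033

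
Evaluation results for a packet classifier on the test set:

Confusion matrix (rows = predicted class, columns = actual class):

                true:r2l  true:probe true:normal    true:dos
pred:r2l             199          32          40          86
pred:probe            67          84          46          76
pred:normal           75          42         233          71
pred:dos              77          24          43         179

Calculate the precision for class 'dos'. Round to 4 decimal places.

Take TP from the diagonal, FP from the rest of the 'dos' prediction marginal, FN from the rest of the 'dos' actual marginal.
precision = TP/(TP+FP).
dos: TP=179, FP=77+24+43=144 → 179/323 = 0.55418

0.5542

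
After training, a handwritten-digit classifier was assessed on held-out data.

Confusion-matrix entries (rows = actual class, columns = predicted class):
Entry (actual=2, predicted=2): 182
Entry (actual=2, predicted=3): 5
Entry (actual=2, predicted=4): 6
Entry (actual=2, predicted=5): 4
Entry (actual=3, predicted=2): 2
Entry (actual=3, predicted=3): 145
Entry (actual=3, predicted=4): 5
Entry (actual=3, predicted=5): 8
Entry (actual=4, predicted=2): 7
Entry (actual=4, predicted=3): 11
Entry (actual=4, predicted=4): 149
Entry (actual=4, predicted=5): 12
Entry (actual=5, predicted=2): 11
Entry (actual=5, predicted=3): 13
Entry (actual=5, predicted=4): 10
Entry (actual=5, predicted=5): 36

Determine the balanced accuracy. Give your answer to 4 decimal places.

Balanced accuracy = mean of per-class recall.
  2: recall = 182/197 = 0.92386
  3: recall = 145/160 = 0.90625
  4: recall = 149/179 = 0.83240
  5: recall = 36/70 = 0.51429
Mean = (0.92386 + 0.90625 + 0.83240 + 0.51429) / 4 = 0.7942

0.7942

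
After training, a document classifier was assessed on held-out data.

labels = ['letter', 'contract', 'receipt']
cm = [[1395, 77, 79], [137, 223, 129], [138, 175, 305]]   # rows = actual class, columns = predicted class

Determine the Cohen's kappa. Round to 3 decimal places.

0.502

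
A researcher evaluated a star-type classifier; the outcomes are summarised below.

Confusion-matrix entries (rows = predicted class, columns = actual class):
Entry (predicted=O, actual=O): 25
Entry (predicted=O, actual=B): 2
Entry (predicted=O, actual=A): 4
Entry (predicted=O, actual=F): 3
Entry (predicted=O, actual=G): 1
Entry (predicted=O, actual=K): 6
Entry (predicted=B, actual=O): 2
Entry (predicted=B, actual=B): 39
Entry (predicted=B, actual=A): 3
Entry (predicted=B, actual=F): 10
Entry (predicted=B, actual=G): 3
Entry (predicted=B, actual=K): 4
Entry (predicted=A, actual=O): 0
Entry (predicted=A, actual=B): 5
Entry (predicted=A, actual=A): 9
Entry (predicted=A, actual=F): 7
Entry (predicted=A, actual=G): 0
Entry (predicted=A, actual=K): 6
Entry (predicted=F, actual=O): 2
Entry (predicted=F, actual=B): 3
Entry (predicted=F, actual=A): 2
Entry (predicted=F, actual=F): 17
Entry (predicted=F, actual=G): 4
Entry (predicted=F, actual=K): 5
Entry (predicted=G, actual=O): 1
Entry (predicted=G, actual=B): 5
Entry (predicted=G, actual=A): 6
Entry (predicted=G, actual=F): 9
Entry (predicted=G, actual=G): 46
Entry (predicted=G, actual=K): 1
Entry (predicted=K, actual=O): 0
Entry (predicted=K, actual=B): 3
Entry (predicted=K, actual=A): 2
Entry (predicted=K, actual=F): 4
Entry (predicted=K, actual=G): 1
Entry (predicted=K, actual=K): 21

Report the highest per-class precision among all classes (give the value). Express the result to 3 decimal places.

0.677

Per-class precision (TP/(TP+FP)):
  O: TP=25, FP=2+4+3+1+6=16 → 25/41 = 0.6098
  B: TP=39, FP=2+3+10+3+4=22 → 39/61 = 0.6393
  A: TP=9, FP=0+5+7+0+6=18 → 9/27 = 0.3333
  F: TP=17, FP=2+3+2+4+5=16 → 17/33 = 0.5152
  G: TP=46, FP=1+5+6+9+1=22 → 46/68 = 0.6765
  K: TP=21, FP=0+3+2+4+1=10 → 21/31 = 0.6774
Highest is class 'K' with precision = 0.677.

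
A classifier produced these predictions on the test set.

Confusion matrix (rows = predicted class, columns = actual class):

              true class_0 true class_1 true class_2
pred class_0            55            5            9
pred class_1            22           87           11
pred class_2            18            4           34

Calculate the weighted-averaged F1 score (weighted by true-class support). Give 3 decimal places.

0.712

Per-class F1 score (2·TP/(2·TP+FP+FN)):
  class_0: TP=55, FP=5+9=14, FN=22+18=40 → 110/164 = 0.6707
  class_1: TP=87, FP=22+11=33, FN=5+4=9 → 174/216 = 0.8056
  class_2: TP=34, FP=18+4=22, FN=9+11=20 → 68/110 = 0.6182
Weighted-F1 score = Σ (supportᵢ/N)·F1 scoreᵢ with N=245: (95/245)·0.6707 + (96/245)·0.8056 + (54/245)·0.6182 = 0.712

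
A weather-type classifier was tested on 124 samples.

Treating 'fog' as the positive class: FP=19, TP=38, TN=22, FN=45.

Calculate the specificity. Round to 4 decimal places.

0.5366

Specificity = TN/(TN+FP) = 22/(22+19) = 0.5366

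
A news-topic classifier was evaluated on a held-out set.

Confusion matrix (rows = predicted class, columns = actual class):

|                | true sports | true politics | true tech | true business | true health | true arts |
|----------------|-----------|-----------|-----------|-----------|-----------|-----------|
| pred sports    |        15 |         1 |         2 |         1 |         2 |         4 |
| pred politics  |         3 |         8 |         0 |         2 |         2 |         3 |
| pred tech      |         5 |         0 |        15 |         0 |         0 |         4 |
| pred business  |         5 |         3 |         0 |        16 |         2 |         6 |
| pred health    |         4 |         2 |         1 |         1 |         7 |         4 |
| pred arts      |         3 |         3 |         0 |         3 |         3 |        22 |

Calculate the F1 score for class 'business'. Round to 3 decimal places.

0.582

Treat 'business' as positive and all other classes as negative.
F1 score = 2·TP/(2·TP+FP+FN).
business: TP=16, FP=5+3+0+2+6=16, FN=1+2+0+1+3=7 → 32/55 = 0.5818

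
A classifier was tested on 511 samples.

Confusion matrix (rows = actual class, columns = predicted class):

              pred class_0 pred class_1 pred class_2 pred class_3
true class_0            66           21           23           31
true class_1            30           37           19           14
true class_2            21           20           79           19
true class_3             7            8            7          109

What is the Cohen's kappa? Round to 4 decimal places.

0.4222

Observed agreement pₒ = trace/N = 291/511 = 0.56947
Expected agreement pₑ = Σ (rowᵢ·colᵢ)/N² = (141·124 + 100·86 + 139·128 + 131·173)/511² = 0.25482
κ = (pₒ − pₑ)/(1 − pₑ) = (0.56947 − 0.25482)/(1 − 0.25482) = 0.4222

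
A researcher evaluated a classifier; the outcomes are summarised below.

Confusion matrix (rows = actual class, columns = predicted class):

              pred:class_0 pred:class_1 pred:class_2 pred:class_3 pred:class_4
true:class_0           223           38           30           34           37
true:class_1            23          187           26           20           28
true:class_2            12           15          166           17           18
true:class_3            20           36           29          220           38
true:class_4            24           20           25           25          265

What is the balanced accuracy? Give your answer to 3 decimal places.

Balanced accuracy = mean of per-class recall.
  class_0: recall = 223/362 = 0.6160
  class_1: recall = 187/284 = 0.6585
  class_2: recall = 166/228 = 0.7281
  class_3: recall = 220/343 = 0.6414
  class_4: recall = 265/359 = 0.7382
Mean = (0.6160 + 0.6585 + 0.7281 + 0.6414 + 0.7382) / 5 = 0.676

0.676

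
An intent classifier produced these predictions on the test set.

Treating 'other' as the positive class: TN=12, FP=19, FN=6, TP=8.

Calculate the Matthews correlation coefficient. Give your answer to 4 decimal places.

MCC = (TP·TN − FP·FN) / √((TP+FP)(TP+FN)(TN+FP)(TN+FN))
Numerator = 8·12 − 19·6 = -18
Denominator = √(27·14·31·18) = √210924 = 459.2646
MCC = -18 / 459.2646 = -0.0392

-0.0392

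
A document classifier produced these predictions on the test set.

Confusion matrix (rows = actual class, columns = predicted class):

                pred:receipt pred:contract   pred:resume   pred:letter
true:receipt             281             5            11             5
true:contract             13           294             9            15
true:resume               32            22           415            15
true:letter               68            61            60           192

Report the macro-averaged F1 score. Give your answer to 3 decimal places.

0.778

Per-class F1 score (2·TP/(2·TP+FP+FN)):
  receipt: TP=281, FP=13+32+68=113, FN=5+11+5=21 → 562/696 = 0.8075
  contract: TP=294, FP=5+22+61=88, FN=13+9+15=37 → 588/713 = 0.8247
  resume: TP=415, FP=11+9+60=80, FN=32+22+15=69 → 830/979 = 0.8478
  letter: TP=192, FP=5+15+15=35, FN=68+61+60=189 → 384/608 = 0.6316
Macro-F1 score = mean = (0.8075 + 0.8247 + 0.8478 + 0.6316) / 4 = 0.778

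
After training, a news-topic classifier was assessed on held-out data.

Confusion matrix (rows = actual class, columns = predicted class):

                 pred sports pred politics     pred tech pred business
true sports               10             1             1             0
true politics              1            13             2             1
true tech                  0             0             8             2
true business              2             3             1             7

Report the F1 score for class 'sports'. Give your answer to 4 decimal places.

0.8000

Take TP from the diagonal, FP from the rest of the 'sports' prediction marginal, FN from the rest of the 'sports' actual marginal.
F1 score = 2·TP/(2·TP+FP+FN).
sports: TP=10, FP=1+0+2=3, FN=1+1+0=2 → 20/25 = 0.80000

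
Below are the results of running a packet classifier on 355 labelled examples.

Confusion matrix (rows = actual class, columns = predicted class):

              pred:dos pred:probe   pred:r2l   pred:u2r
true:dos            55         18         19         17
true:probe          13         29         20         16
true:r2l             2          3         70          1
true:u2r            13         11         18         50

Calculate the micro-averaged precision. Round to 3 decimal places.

Micro-averaging pools counts across classes: ΣTP=204, ΣFP=151, ΣFN=151.
Micro-precision = TP/(TP+FP) on pooled counts = 0.575 (equals overall accuracy in single-label multiclass).

0.575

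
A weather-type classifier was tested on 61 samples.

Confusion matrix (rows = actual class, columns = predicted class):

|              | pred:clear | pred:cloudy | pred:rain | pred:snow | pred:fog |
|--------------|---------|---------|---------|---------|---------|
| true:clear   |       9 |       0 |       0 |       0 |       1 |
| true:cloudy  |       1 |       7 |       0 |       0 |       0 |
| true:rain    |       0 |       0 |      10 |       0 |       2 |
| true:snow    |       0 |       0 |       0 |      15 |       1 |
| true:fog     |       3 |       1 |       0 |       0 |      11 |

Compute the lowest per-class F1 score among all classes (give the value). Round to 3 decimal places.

0.733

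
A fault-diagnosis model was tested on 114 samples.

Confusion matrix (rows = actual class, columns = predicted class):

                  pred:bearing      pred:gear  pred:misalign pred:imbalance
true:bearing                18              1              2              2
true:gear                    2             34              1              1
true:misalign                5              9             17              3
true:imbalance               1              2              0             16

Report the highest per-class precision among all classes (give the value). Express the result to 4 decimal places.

Per-class precision (TP/(TP+FP)):
  bearing: TP=18, FP=2+5+1=8 → 18/26 = 0.69231
  gear: TP=34, FP=1+9+2=12 → 34/46 = 0.73913
  misalign: TP=17, FP=2+1+0=3 → 17/20 = 0.85000
  imbalance: TP=16, FP=2+1+3=6 → 16/22 = 0.72727
Highest is class 'misalign' with precision = 0.8500.

0.8500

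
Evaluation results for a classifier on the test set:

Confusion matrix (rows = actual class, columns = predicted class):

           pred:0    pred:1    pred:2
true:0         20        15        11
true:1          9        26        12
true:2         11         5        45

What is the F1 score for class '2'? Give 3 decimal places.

F1 score = 2·TP/(2·TP+FP+FN).
2: TP=45, FP=11+12=23, FN=11+5=16 → 90/129 = 0.6977

0.698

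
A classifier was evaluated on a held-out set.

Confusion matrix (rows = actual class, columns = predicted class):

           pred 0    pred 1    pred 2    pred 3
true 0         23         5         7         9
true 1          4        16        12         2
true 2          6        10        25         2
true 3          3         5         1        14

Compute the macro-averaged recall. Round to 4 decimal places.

Per-class recall (TP/(TP+FN)):
  0: TP=23, FN=5+7+9=21 → 23/44 = 0.52273
  1: TP=16, FN=4+12+2=18 → 16/34 = 0.47059
  2: TP=25, FN=6+10+2=18 → 25/43 = 0.58140
  3: TP=14, FN=3+5+1=9 → 14/23 = 0.60870
Macro-recall = mean = (0.52273 + 0.47059 + 0.58140 + 0.60870) / 4 = 0.5459

0.5459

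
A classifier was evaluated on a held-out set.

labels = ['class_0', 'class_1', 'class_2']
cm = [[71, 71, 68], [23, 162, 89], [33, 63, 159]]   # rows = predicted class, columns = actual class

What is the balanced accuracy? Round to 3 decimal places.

0.537

Balanced accuracy = mean of per-class recall.
  class_0: recall = 71/127 = 0.5591
  class_1: recall = 162/296 = 0.5473
  class_2: recall = 159/316 = 0.5032
Mean = (0.5591 + 0.5473 + 0.5032) / 3 = 0.537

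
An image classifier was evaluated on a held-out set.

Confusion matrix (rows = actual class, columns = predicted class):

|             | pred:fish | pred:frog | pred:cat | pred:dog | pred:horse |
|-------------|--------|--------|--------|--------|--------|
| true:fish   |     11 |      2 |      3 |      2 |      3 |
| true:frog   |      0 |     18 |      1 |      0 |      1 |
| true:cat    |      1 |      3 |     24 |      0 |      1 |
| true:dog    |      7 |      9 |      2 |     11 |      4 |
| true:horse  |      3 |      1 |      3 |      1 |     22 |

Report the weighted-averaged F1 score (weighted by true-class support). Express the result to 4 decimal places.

0.6306

Per-class F1 score (2·TP/(2·TP+FP+FN)):
  fish: TP=11, FP=0+1+7+3=11, FN=2+3+2+3=10 → 22/43 = 0.51163
  frog: TP=18, FP=2+3+9+1=15, FN=0+1+0+1=2 → 36/53 = 0.67925
  cat: TP=24, FP=3+1+2+3=9, FN=1+3+0+1=5 → 48/62 = 0.77419
  dog: TP=11, FP=2+0+0+1=3, FN=7+9+2+4=22 → 22/47 = 0.46809
  horse: TP=22, FP=3+1+1+4=9, FN=3+1+3+1=8 → 44/61 = 0.72131
Weighted-F1 score = Σ (supportᵢ/N)·F1 scoreᵢ with N=133: (21/133)·0.51163 + (20/133)·0.67925 + (29/133)·0.77419 + (33/133)·0.46809 + (30/133)·0.72131 = 0.6306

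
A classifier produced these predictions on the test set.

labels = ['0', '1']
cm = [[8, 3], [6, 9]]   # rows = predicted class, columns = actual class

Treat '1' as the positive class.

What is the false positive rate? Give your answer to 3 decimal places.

FPR = FP/(FP+TN) = 6/(6+8) = 0.429

0.429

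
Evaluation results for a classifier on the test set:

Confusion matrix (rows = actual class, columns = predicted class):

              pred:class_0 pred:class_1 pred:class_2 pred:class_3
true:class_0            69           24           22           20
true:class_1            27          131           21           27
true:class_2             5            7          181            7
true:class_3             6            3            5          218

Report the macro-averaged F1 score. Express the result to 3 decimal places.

Per-class F1 score (2·TP/(2·TP+FP+FN)):
  class_0: TP=69, FP=27+5+6=38, FN=24+22+20=66 → 138/242 = 0.5702
  class_1: TP=131, FP=24+7+3=34, FN=27+21+27=75 → 262/371 = 0.7062
  class_2: TP=181, FP=22+21+5=48, FN=5+7+7=19 → 362/429 = 0.8438
  class_3: TP=218, FP=20+27+7=54, FN=6+3+5=14 → 436/504 = 0.8651
Macro-F1 score = mean = (0.5702 + 0.7062 + 0.8438 + 0.8651) / 4 = 0.746

0.746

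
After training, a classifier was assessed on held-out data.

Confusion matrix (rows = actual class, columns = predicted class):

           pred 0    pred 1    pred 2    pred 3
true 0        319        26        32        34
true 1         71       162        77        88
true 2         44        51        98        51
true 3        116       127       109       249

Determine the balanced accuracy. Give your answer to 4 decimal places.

0.4998

Balanced accuracy = mean of per-class recall.
  0: recall = 319/411 = 0.77616
  1: recall = 162/398 = 0.40704
  2: recall = 98/244 = 0.40164
  3: recall = 249/601 = 0.41431
Mean = (0.77616 + 0.40704 + 0.40164 + 0.41431) / 4 = 0.4998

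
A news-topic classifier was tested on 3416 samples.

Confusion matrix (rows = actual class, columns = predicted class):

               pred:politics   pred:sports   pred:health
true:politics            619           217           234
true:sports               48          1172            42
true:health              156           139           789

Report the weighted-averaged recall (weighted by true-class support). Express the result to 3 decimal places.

0.755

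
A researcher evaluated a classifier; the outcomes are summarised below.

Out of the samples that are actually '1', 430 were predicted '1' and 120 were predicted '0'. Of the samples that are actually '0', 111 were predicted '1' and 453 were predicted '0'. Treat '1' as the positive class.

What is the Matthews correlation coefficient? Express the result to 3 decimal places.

MCC = (TP·TN − FP·FN) / √((TP+FP)(TP+FN)(TN+FP)(TN+FN))
Numerator = 430·453 − 111·120 = 181470
Denominator = √(541·550·564·573) = √96159828600 = 310096.4827
MCC = 181470 / 310096.4827 = 0.585

0.585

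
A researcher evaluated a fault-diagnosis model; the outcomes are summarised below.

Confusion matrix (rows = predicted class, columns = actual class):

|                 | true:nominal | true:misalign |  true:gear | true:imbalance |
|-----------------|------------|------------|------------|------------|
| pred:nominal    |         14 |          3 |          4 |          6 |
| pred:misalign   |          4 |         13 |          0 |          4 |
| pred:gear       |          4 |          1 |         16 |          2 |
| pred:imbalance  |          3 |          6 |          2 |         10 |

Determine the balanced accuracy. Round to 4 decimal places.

0.5768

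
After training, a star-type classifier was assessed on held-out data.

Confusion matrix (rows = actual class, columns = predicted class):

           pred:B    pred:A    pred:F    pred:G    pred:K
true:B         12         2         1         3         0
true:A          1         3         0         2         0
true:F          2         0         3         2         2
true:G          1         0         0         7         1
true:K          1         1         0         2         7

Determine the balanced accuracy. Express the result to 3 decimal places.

Balanced accuracy = mean of per-class recall.
  B: recall = 12/18 = 0.6667
  A: recall = 3/6 = 0.5000
  F: recall = 3/9 = 0.3333
  G: recall = 7/9 = 0.7778
  K: recall = 7/11 = 0.6364
Mean = (0.6667 + 0.5000 + 0.3333 + 0.7778 + 0.6364) / 5 = 0.583

0.583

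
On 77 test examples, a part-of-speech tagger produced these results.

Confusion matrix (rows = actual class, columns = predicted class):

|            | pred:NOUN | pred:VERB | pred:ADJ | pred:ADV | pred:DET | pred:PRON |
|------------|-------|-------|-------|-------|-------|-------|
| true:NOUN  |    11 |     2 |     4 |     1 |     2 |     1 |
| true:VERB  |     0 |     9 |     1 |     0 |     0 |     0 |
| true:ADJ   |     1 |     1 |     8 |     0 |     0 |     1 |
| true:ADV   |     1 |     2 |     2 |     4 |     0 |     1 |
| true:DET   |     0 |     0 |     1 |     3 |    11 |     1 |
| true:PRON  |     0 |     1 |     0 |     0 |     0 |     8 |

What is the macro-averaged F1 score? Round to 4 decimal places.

0.6541

Per-class F1 score (2·TP/(2·TP+FP+FN)):
  NOUN: TP=11, FP=0+1+1+0+0=2, FN=2+4+1+2+1=10 → 22/34 = 0.64706
  VERB: TP=9, FP=2+1+2+0+1=6, FN=0+1+0+0+0=1 → 18/25 = 0.72000
  ADJ: TP=8, FP=4+1+2+1+0=8, FN=1+1+0+0+1=3 → 16/27 = 0.59259
  ADV: TP=4, FP=1+0+0+3+0=4, FN=1+2+2+0+1=6 → 8/18 = 0.44444
  DET: TP=11, FP=2+0+0+0+0=2, FN=0+0+1+3+1=5 → 22/29 = 0.75862
  PRON: TP=8, FP=1+0+1+1+1=4, FN=0+1+0+0+0=1 → 16/21 = 0.76190
Macro-F1 score = mean = (0.64706 + 0.72000 + 0.59259 + 0.44444 + 0.75862 + 0.76190) / 6 = 0.6541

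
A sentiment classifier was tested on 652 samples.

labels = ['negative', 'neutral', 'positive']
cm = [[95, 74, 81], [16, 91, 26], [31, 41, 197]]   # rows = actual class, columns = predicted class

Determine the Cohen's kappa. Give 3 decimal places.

0.375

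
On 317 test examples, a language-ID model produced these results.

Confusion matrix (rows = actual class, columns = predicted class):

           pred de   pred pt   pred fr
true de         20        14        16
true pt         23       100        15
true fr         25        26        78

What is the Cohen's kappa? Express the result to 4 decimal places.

0.4079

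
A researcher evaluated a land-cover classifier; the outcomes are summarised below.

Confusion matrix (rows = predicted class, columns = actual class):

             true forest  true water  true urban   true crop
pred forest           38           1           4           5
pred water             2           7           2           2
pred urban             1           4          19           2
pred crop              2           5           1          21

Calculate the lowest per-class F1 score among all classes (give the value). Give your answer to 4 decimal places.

Per-class F1 score (2·TP/(2·TP+FP+FN)):
  forest: TP=38, FP=1+4+5=10, FN=2+1+2=5 → 76/91 = 0.83516
  water: TP=7, FP=2+2+2=6, FN=1+4+5=10 → 14/30 = 0.46667
  urban: TP=19, FP=1+4+2=7, FN=4+2+1=7 → 38/52 = 0.73077
  crop: TP=21, FP=2+5+1=8, FN=5+2+2=9 → 42/59 = 0.71186
Lowest is class 'water' with F1 score = 0.4667.

0.4667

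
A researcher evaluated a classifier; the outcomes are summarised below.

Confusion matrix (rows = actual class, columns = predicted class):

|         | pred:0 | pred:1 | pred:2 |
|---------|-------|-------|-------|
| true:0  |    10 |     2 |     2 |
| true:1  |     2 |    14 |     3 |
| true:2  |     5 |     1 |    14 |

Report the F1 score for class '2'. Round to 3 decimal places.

One-vs-rest for '2': TP = diagonal; FP = other classes predicted '2'; FN = '2' predicted as other.
F1 score = 2·TP/(2·TP+FP+FN).
2: TP=14, FP=2+3=5, FN=5+1=6 → 28/39 = 0.7179

0.718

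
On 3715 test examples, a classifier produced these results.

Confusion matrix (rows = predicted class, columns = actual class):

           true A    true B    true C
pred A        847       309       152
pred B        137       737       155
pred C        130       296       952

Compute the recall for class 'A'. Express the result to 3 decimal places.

0.760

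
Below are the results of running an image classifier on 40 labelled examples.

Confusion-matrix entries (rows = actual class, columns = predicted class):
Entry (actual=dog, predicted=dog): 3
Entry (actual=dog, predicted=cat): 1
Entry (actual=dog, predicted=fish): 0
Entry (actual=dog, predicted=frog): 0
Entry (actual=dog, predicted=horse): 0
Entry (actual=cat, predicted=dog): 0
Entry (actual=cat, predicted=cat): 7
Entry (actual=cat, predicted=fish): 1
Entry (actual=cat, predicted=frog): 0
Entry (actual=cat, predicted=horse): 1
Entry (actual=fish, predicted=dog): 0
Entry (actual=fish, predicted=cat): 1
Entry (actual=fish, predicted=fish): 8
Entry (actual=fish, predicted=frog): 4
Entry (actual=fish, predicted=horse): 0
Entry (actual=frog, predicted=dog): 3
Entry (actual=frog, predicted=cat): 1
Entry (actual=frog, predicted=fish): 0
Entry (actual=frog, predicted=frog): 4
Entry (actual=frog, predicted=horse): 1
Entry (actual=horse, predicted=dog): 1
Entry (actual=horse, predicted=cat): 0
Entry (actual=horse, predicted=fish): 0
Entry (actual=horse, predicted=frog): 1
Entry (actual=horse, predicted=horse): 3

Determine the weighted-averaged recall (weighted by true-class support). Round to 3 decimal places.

0.625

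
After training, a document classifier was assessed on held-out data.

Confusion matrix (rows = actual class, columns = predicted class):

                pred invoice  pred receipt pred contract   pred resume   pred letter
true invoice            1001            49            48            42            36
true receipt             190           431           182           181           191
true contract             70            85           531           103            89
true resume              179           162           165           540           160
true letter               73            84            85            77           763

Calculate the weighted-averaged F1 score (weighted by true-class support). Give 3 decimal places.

0.579

Per-class F1 score (2·TP/(2·TP+FP+FN)):
  invoice: TP=1001, FP=190+70+179+73=512, FN=49+48+42+36=175 → 2002/2689 = 0.7445
  receipt: TP=431, FP=49+85+162+84=380, FN=190+182+181+191=744 → 862/1986 = 0.4340
  contract: TP=531, FP=48+182+165+85=480, FN=70+85+103+89=347 → 1062/1889 = 0.5622
  resume: TP=540, FP=42+181+103+77=403, FN=179+162+165+160=666 → 1080/2149 = 0.5026
  letter: TP=763, FP=36+191+89+160=476, FN=73+84+85+77=319 → 1526/2321 = 0.6575
Weighted-F1 score = Σ (supportᵢ/N)·F1 scoreᵢ with N=5517: (1176/5517)·0.7445 + (1175/5517)·0.4340 + (878/5517)·0.5622 + (1206/5517)·0.5026 + (1082/5517)·0.6575 = 0.579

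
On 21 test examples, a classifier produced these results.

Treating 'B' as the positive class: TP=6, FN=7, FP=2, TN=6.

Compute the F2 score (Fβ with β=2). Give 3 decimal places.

Fβ = (1+β²)·TP / ((1+β²)·TP + β²·FN + FP), with β²=4
= 5·6 / (5·6 + 4·7 + 2) = 0.500

0.500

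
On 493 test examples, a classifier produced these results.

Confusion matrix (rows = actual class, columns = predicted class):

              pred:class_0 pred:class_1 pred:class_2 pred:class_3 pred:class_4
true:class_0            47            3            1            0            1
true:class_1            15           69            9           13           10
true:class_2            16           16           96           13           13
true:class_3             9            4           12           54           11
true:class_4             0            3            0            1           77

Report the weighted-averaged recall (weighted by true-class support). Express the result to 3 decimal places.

Per-class recall (TP/(TP+FN)):
  class_0: TP=47, FN=3+1+0+1=5 → 47/52 = 0.9038
  class_1: TP=69, FN=15+9+13+10=47 → 69/116 = 0.5948
  class_2: TP=96, FN=16+16+13+13=58 → 96/154 = 0.6234
  class_3: TP=54, FN=9+4+12+11=36 → 54/90 = 0.6000
  class_4: TP=77, FN=0+3+0+1=4 → 77/81 = 0.9506
Weighted-recall = Σ (supportᵢ/N)·recallᵢ with N=493: (52/493)·0.9038 + (116/493)·0.5948 + (154/493)·0.6234 + (90/493)·0.6000 + (81/493)·0.9506 = 0.696

0.696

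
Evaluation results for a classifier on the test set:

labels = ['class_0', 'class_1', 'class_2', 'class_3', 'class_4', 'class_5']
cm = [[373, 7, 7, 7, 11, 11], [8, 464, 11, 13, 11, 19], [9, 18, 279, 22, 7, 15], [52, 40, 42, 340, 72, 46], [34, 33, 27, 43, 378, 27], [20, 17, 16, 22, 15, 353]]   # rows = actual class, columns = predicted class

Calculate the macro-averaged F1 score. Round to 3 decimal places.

0.763

Per-class F1 score (2·TP/(2·TP+FP+FN)):
  class_0: TP=373, FP=8+9+52+34+20=123, FN=7+7+7+11+11=43 → 746/912 = 0.8180
  class_1: TP=464, FP=7+18+40+33+17=115, FN=8+11+13+11+19=62 → 928/1105 = 0.8398
  class_2: TP=279, FP=7+11+42+27+16=103, FN=9+18+22+7+15=71 → 558/732 = 0.7623
  class_3: TP=340, FP=7+13+22+43+22=107, FN=52+40+42+72+46=252 → 680/1039 = 0.6545
  class_4: TP=378, FP=11+11+7+72+15=116, FN=34+33+27+43+27=164 → 756/1036 = 0.7297
  class_5: TP=353, FP=11+19+15+46+27=118, FN=20+17+16+22+15=90 → 706/914 = 0.7724
Macro-F1 score = mean = (0.8180 + 0.8398 + 0.7623 + 0.6545 + 0.7297 + 0.7724) / 6 = 0.763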